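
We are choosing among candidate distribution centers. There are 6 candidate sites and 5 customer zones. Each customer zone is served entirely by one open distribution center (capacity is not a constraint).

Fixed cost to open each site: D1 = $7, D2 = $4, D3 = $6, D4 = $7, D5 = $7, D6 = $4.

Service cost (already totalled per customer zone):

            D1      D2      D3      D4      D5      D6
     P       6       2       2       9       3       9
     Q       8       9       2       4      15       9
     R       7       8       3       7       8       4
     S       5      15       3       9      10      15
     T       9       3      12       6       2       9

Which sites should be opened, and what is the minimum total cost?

Open D2 and D3; minimum total cost 23.

For any fixed open set, each customer zone goes to its cheapest open site; total = fixed + service.
{D2, D3}: P→D2 2, Q→D3 2, R→D3 3, S→D3 3, T→D2 3. Service 13; fixed 10; total 23.
{D3, D5}: service 12 + fixed 13 = 25
{D2, D3, D6}: P→D2 2, Q→D3 2, R→D3 3, S→D3 3, T→D2 3. Service 13; fixed 14; total 27.
{D1, D2, D3, D4, D5, D6}: service 12 + fixed 35 = 47
No other subset beats 23.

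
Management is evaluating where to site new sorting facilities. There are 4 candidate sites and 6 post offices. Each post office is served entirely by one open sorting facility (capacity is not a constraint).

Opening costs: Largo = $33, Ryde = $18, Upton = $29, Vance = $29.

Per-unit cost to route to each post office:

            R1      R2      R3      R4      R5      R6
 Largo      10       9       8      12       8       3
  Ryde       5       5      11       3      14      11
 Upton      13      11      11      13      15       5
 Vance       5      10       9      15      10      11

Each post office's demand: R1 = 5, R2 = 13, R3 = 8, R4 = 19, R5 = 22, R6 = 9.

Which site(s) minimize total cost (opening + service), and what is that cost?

For any fixed open set, each post office goes to its cheapest open site; total = fixed + service.
{Largo, Ryde}: R1→Ryde 5·5=25, R2→Ryde 5·13=65, R3→Largo 8·8=64, R4→Ryde 3·19=57, R5→Largo 8·22=176, R6→Largo 3·9=27. Service 414; fixed 51; total 465.
{Largo, Ryde, Upton}: R1→Ryde 5·5=25, R2→Ryde 5·13=65, R3→Largo 8·8=64, R4→Ryde 3·19=57, R5→Largo 8·22=176, R6→Largo 3·9=27. Service 414; fixed 80; total 494.
{Largo, Ryde, Vance}: R1→Ryde 5·5=25, R2→Ryde 5·13=65, R3→Largo 8·8=64, R4→Ryde 3·19=57, R5→Largo 8·22=176, R6→Largo 3·9=27. Service 414; fixed 80; total 494.
{Largo, Ryde, Upton, Vance}: service 414 + fixed 109 = 523
No other subset beats 465.

Open Largo and Ryde; minimum total cost 465.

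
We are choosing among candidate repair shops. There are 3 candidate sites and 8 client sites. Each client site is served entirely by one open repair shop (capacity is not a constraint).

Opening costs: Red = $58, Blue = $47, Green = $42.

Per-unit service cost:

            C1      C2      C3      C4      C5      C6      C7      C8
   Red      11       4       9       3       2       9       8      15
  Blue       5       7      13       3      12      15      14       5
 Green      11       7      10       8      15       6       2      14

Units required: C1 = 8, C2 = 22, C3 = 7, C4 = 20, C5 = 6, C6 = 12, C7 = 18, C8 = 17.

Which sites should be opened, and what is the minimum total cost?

Open Red, Blue and Green; minimum total cost 603.

For any fixed open set, each client site goes to its cheapest open site; total = fixed + service.
{Red, Blue, Green}: C1→Blue 5·8=40, C2→Red 4·22=88, C3→Red 9·7=63, C4→Red 3·20=60, C5→Red 2·6=12, C6→Green 6·12=72, C7→Green 2·18=36, C8→Blue 5·17=85. Service 456; fixed 147; total 603.
{Blue, Green}: service 589 + fixed 89 = 678
{Red, Blue}: C1→Blue 5·8=40, C2→Red 4·22=88, C3→Red 9·7=63, C4→Red 3·20=60, C5→Red 2·6=12, C6→Red 9·12=108, C7→Red 8·18=144, C8→Blue 5·17=85. Service 600; fixed 105; total 705.
{Green}: C1→Green 11·8=88, C2→Green 7·22=154, C3→Green 10·7=70, C4→Green 8·20=160, C5→Green 15·6=90, C6→Green 6·12=72, C7→Green 2·18=36, C8→Green 14·17=238. Service 908; fixed 42; total 950.
No other subset beats 603.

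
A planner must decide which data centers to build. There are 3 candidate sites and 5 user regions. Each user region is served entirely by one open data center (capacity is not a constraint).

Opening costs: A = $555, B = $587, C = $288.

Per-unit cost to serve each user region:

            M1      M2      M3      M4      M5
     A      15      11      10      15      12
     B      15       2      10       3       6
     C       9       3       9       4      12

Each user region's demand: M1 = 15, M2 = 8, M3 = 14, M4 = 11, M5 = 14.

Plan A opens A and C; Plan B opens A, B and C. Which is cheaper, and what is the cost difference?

Plan A: {A, C}: M1→C 9·15=135, M2→C 3·8=24, M3→C 9·14=126, M4→C 4·11=44, M5→A 12·14=168. Service 497; fixed 843; total 1340.
Plan B: {A, B, C}: M1→C 9·15=135, M2→B 2·8=16, M3→C 9·14=126, M4→B 3·11=33, M5→B 6·14=84. Service 394; fixed 1430; total 1824.
Difference: |1340 − 1824| = 484.

Plan A is cheaper by 484.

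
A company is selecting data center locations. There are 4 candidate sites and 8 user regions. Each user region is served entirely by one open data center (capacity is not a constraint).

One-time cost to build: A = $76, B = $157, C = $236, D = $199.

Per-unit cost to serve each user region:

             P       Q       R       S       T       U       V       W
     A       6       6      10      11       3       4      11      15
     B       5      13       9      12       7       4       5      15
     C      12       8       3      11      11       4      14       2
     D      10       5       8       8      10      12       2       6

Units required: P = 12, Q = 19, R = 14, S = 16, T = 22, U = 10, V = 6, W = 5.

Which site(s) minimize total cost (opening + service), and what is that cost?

For any fixed open set, each user region goes to its cheapest open site; total = fixed + service.
{A}: P→A 6·12=72, Q→A 6·19=114, R→A 10·14=140, S→A 11·16=176, T→A 3·22=66, U→A 4·10=40, V→A 11·6=66, W→A 15·5=75. Service 749; fixed 76; total 825.
{A, D}: service 555 + fixed 275 = 830
{A, C}: service 586 + fixed 312 = 898
{A, B, C, D}: service 453 + fixed 668 = 1121
No other subset beats 825.

Open A only; minimum total cost 825.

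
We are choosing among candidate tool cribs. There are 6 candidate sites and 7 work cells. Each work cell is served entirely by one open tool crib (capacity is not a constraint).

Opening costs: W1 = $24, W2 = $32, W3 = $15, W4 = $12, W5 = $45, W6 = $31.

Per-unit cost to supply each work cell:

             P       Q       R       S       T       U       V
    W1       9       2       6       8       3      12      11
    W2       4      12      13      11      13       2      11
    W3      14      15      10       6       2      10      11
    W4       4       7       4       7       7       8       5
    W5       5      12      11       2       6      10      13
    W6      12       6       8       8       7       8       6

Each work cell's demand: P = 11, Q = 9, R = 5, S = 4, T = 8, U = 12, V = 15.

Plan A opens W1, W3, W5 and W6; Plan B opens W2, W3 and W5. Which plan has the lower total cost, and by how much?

Plan A: {W1, W3, W5, W6}: P→W5 5·11=55, Q→W1 2·9=18, R→W1 6·5=30, S→W5 2·4=8, T→W3 2·8=16, U→W6 8·12=96, V→W6 6·15=90. Service 313; fixed 115; total 428.
Plan B: {W2, W3, W5}: P→W2 4·11=44, Q→W2 12·9=108, R→W3 10·5=50, S→W5 2·4=8, T→W3 2·8=16, U→W2 2·12=24, V→W2 11·15=165. Service 415; fixed 92; total 507.
Difference: |428 − 507| = 79.

Plan A is cheaper by 79.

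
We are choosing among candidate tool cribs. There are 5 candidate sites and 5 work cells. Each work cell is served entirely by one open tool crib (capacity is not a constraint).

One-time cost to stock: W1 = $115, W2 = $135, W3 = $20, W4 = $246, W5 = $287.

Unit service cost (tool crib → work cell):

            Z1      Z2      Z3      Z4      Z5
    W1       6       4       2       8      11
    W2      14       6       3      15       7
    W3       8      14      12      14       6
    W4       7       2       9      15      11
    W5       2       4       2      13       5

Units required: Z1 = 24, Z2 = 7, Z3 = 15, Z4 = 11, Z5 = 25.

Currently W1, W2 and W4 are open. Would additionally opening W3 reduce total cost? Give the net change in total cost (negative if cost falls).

Current service cost with {W1, W2, W4}: 451.
Adding W3: each work cell re-picks its cheapest; new service cost 426, saving 25.
Extra fixed cost: 20. Net change = 20 − 25 = -5.
(Totals: 947 → 942.)

Yes — net change −5 (cost falls by 5).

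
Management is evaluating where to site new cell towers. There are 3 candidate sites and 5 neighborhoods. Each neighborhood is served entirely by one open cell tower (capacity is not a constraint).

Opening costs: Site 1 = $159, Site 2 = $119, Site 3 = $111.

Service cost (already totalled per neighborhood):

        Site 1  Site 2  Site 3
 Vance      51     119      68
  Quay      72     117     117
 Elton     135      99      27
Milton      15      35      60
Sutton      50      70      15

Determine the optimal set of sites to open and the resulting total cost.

For any fixed open set, each neighborhood goes to its cheapest open site; total = fixed + service.
{Site 3}: Vance→Site 3 68, Quay→Site 3 117, Elton→Site 3 27, Milton→Site 3 60, Sutton→Site 3 15. Service 287; fixed 111; total 398.
{Site 1, Site 3}: service 180 + fixed 270 = 450
{Site 1}: service 323 + fixed 159 = 482
{Site 1, Site 2, Site 3}: service 180 + fixed 389 = 569
(All 7 nonempty subsets were checked; Site 3 only is lowest.)

Open Site 3 only; minimum total cost 398.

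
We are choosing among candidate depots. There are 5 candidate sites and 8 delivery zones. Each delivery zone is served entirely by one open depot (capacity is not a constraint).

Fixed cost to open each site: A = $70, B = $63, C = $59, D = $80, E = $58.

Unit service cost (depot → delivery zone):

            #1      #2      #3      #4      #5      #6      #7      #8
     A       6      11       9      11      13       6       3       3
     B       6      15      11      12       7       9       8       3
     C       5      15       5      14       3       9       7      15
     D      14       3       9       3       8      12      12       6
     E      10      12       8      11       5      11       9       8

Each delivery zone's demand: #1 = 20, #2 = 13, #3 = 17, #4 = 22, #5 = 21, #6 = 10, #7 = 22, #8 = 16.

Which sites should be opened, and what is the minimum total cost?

Open A, C and D; minimum total cost 736.

For any fixed open set, each delivery zone goes to its cheapest open site; total = fixed + service.
{A, C, D}: #1→C 5·20=100, #2→D 3·13=39, #3→C 5·17=85, #4→D 3·22=66, #5→C 3·21=63, #6→A 6·10=60, #7→A 3·22=66, #8→A 3·16=48. Service 527; fixed 209; total 736.
{A, C, D, E}: #1→C 5·20=100, #2→D 3·13=39, #3→C 5·17=85, #4→D 3·22=66, #5→C 3·21=63, #6→A 6·10=60, #7→A 3·22=66, #8→A 3·16=48. Service 527; fixed 267; total 794.
{A, B, C, D}: #1→C 5·20=100, #2→D 3·13=39, #3→C 5·17=85, #4→D 3·22=66, #5→C 3·21=63, #6→A 6·10=60, #7→A 3·22=66, #8→A 3·16=48. Service 527; fixed 272; total 799.
{A, B, C, D, E}: service 527 + fixed 330 = 857
No other subset beats 736.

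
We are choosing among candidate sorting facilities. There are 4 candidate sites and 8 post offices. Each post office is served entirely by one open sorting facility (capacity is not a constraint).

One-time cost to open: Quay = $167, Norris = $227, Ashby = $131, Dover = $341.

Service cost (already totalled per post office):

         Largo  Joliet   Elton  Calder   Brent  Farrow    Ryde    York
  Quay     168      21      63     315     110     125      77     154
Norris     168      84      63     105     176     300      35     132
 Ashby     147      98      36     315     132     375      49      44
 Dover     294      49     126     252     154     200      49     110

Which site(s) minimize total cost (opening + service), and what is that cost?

For any fixed open set, each post office goes to its cheapest open site; total = fixed + service.
{Quay, Ashby}: Largo→Ashby 147, Joliet→Quay 21, Elton→Ashby 36, Calder→Quay 315, Brent→Quay 110, Farrow→Quay 125, Ryde→Ashby 49, York→Ashby 44. Service 847; fixed 298; total 1145.
{Quay, Norris, Ashby}: service 623 + fixed 525 = 1148
{Quay, Norris}: service 759 + fixed 394 = 1153
{Quay, Norris, Ashby, Dover}: Largo→Ashby 147, Joliet→Quay 21, Elton→Ashby 36, Calder→Norris 105, Brent→Quay 110, Farrow→Quay 125, Ryde→Norris 35, York→Ashby 44. Service 623; fixed 866; total 1489.
No other subset beats 1145.

Open Quay and Ashby; minimum total cost 1145.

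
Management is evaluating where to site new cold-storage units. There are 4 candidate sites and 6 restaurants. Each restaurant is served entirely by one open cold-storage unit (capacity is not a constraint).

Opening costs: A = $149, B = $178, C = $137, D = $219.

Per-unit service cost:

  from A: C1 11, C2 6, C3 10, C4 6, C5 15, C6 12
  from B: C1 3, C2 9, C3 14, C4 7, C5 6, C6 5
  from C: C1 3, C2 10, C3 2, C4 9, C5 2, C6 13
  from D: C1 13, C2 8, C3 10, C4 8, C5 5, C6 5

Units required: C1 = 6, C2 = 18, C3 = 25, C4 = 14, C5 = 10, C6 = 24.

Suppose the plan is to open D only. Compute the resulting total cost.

Total cost: 973

Each restaurant is assigned to its cheapest site among the open ones.
{D}: C1→D 13·6=78, C2→D 8·18=144, C3→D 10·25=250, C4→D 8·14=112, C5→D 5·10=50, C6→D 5·24=120. Service 754; fixed 219; total 973.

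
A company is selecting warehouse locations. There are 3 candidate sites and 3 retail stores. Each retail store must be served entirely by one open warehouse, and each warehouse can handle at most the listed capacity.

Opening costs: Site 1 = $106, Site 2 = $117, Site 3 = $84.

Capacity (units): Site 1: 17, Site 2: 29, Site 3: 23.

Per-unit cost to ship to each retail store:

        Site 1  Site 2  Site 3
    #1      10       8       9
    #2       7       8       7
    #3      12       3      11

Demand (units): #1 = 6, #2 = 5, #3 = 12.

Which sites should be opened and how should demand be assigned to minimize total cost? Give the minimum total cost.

Minimum total cost: 241

Open {Site 2}: #1→Site 2 8·6=48, #2→Site 2 8·5=40, #3→Site 2 3·12=36.
Loads: Site 2 carries 23/29. Service 124; fixed 117; total 241.
Next best feasible plan costs 305.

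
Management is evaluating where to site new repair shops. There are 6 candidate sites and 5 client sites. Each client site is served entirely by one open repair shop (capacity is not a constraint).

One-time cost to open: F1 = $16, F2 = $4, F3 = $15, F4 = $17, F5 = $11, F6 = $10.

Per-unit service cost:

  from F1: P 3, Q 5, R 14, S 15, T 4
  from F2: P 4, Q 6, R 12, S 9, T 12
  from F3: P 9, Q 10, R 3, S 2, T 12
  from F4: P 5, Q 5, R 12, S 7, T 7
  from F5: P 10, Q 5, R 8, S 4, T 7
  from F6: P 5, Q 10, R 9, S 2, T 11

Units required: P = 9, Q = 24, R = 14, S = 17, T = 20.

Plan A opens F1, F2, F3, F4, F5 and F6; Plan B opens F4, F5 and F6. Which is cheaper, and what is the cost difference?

Plan A is cheaper by 113.

Plan A: {F1, F2, F3, F4, F5, F6}: P→F1 3·9=27, Q→F1 5·24=120, R→F3 3·14=42, S→F3 2·17=34, T→F1 4·20=80. Service 303; fixed 73; total 376.
Plan B: {F4, F5, F6}: P→F4 5·9=45, Q→F4 5·24=120, R→F5 8·14=112, S→F6 2·17=34, T→F4 7·20=140. Service 451; fixed 38; total 489.
Difference: |376 − 489| = 113.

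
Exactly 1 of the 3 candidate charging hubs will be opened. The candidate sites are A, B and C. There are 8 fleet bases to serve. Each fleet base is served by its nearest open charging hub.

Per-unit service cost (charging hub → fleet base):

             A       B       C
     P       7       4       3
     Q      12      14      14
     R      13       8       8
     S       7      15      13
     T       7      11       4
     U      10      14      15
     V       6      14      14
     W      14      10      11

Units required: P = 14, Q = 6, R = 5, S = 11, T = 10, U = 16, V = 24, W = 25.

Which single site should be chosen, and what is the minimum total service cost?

With exactly 1 open, each fleet base uses its cheapest among the chosen.
{A}: P→A 7·14=98, Q→A 12·6=72, R→A 13·5=65, S→A 7·11=77, T→A 7·10=70, U→A 10·16=160, V→A 6·24=144, W→A 14·25=350. Service cost 1036.
{C}: service cost 1200
{B}: service cost 1265
Among all 3 size-1 choices, {A} is lowest.

Choose A only; total service cost 1036.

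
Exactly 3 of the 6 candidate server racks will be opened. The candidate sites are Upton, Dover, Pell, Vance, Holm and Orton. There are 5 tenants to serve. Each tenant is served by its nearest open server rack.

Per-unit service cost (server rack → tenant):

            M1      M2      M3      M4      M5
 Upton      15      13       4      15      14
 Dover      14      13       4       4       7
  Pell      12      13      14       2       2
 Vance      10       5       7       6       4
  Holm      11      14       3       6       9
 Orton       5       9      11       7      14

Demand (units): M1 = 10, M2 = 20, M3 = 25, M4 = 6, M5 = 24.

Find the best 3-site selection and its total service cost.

With exactly 3 open, each tenant uses its cheapest among the chosen.
{Pell, Vance, Holm}: M1→Vance 10·10=100, M2→Vance 5·20=100, M3→Holm 3·25=75, M4→Pell 2·6=12, M5→Pell 2·24=48. Service cost 335.
{Vance, Holm, Orton}: service cost 357
{Upton, Pell, Vance}: service cost 360
Among all 20 size-3 choices, {Pell, Vance, Holm} is lowest.

Choose Pell, Vance and Holm; total service cost 335.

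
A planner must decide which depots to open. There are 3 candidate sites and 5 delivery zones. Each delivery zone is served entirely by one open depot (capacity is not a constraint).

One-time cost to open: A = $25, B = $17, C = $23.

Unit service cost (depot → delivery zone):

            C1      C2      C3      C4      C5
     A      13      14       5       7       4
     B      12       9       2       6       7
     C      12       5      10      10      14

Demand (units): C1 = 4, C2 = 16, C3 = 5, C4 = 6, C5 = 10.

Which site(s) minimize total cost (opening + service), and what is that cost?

Open A, B and C; minimum total cost 279.

For any fixed open set, each delivery zone goes to its cheapest open site; total = fixed + service.
{A, B, C}: C1→B 12·4=48, C2→C 5·16=80, C3→B 2·5=10, C4→B 6·6=36, C5→A 4·10=40. Service 214; fixed 65; total 279.
{A, C}: C1→C 12·4=48, C2→C 5·16=80, C3→A 5·5=25, C4→A 7·6=42, C5→A 4·10=40. Service 235; fixed 48; total 283.
{B, C}: service 244 + fixed 40 = 284
{B}: service 308 + fixed 17 = 325
No other subset beats 279.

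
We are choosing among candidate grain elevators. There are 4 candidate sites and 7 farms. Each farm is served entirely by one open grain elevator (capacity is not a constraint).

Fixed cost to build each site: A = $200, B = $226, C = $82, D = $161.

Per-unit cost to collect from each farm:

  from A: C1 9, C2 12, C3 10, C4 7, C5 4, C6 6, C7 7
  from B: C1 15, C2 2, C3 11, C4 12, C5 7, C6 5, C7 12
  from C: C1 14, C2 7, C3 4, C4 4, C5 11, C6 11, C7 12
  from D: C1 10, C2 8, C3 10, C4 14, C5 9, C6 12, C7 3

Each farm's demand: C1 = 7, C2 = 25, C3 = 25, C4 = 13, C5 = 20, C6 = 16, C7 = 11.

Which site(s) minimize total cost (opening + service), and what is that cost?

Open A and C; minimum total cost 925.

For any fixed open set, each farm goes to its cheapest open site; total = fixed + service.
{A, C}: C1→A 9·7=63, C2→C 7·25=175, C3→C 4·25=100, C4→C 4·13=52, C5→A 4·20=80, C6→A 6·16=96, C7→A 7·11=77. Service 643; fixed 282; total 925.
{B, C}: C1→C 14·7=98, C2→B 2·25=50, C3→C 4·25=100, C4→C 4·13=52, C5→B 7·20=140, C6→B 5·16=80, C7→B 12·11=132. Service 652; fixed 308; total 960.
{B, C, D}: service 525 + fixed 469 = 994
{A, B, C, D}: C1→A 9·7=63, C2→B 2·25=50, C3→C 4·25=100, C4→C 4·13=52, C5→A 4·20=80, C6→B 5·16=80, C7→D 3·11=33. Service 458; fixed 669; total 1127.
No other subset beats 925.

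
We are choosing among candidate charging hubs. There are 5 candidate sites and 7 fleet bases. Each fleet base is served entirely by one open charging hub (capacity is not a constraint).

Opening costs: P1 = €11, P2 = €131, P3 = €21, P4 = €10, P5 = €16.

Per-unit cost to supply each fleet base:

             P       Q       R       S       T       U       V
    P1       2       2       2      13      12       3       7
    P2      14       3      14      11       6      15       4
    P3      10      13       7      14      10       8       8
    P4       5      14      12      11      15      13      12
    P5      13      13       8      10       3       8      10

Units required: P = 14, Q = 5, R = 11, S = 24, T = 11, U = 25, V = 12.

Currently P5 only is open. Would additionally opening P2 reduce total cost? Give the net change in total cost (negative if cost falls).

No — net change +9 (cost rises by 9).

Current service cost with {P5}: 928.
Adding P2: each fleet base re-picks its cheapest; new service cost 806, saving 122.
Extra fixed cost: 131. Net change = 131 − 122 = 9.
(Totals: 944 → 953.)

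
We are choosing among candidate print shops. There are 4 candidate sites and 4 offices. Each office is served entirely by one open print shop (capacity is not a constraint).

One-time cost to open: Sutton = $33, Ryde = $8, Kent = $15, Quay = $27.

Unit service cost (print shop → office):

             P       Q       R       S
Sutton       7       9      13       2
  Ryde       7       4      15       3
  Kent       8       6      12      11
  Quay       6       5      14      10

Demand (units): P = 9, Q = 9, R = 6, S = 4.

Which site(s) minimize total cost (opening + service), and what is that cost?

For any fixed open set, each office goes to its cheapest open site; total = fixed + service.
{Ryde, Kent}: P→Ryde 7·9=63, Q→Ryde 4·9=36, R→Kent 12·6=72, S→Ryde 3·4=12. Service 183; fixed 23; total 206.
{Ryde}: service 201 + fixed 8 = 209
{Ryde, Quay}: P→Quay 6·9=54, Q→Ryde 4·9=36, R→Quay 14·6=84, S→Ryde 3·4=12. Service 186; fixed 35; total 221.
{Sutton, Ryde, Kent, Quay}: service 170 + fixed 83 = 253
No other subset beats 206.

Open Ryde and Kent; minimum total cost 206.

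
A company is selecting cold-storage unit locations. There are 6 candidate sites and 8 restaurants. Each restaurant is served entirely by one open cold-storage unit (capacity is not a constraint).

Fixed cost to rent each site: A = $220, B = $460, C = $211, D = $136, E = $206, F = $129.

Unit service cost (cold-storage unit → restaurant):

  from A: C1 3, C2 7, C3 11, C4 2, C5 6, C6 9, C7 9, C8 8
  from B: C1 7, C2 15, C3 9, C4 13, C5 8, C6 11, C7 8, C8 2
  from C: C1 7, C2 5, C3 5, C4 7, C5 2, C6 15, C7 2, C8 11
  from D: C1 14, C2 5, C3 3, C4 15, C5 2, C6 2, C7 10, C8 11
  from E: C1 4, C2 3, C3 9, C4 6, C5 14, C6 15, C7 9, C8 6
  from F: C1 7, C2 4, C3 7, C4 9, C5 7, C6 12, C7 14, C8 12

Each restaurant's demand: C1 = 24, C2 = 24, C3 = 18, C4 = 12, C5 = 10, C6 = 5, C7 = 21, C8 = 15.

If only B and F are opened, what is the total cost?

Total cost: 1410

Each restaurant is assigned to its cheapest site among the open ones.
{B, F}: C1→B 7·24=168, C2→F 4·24=96, C3→F 7·18=126, C4→F 9·12=108, C5→F 7·10=70, C6→B 11·5=55, C7→B 8·21=168, C8→B 2·15=30. Service 821; fixed 589; total 1410.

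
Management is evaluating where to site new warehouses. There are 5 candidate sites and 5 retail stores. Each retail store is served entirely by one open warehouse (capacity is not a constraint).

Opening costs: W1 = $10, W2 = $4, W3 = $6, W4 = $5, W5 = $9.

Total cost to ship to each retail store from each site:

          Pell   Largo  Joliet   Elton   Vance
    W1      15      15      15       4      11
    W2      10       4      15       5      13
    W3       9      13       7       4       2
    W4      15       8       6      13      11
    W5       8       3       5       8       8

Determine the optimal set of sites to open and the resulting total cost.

Open W2 and W3; minimum total cost 36.

For any fixed open set, each retail store goes to its cheapest open site; total = fixed + service.
{W2, W3}: Pell→W3 9, Largo→W2 4, Joliet→W3 7, Elton→W3 4, Vance→W3 2. Service 26; fixed 10; total 36.
{W3, W5}: Pell→W5 8, Largo→W5 3, Joliet→W5 5, Elton→W3 4, Vance→W3 2. Service 22; fixed 15; total 37.
{W2, W3, W4}: service 25 + fixed 15 = 40
{W1, W2, W3, W4, W5}: service 22 + fixed 34 = 56
No other subset beats 36.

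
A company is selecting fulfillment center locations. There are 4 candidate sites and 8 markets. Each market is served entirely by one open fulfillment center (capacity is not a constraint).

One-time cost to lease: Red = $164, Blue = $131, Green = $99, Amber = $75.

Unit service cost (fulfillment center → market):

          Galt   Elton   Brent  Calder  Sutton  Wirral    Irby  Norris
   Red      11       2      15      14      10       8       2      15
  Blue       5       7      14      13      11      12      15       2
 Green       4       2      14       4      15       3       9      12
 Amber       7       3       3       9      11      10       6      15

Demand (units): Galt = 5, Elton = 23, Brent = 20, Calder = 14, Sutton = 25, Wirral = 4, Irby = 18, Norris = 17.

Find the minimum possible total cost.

Minimum total cost: 916

For any fixed open set, each market goes to its cheapest open site; total = fixed + service.
{Blue, Green, Amber}: Galt→Green 4·5=20, Elton→Green 2·23=46, Brent→Amber 3·20=60, Calder→Green 4·14=56, Sutton→Blue 11·25=275, Wirral→Green 3·4=12, Irby→Amber 6·18=108, Norris→Blue 2·17=34. Service 611; fixed 305; total 916.
{Blue, Amber}: service 737 + fixed 206 = 943
{Green, Amber}: Galt→Green 4·5=20, Elton→Green 2·23=46, Brent→Amber 3·20=60, Calder→Green 4·14=56, Sutton→Amber 11·25=275, Wirral→Green 3·4=12, Irby→Amber 6·18=108, Norris→Green 12·17=204. Service 781; fixed 174; total 955.
{Red, Blue, Green, Amber}: service 514 + fixed 469 = 983
No other subset beats 916.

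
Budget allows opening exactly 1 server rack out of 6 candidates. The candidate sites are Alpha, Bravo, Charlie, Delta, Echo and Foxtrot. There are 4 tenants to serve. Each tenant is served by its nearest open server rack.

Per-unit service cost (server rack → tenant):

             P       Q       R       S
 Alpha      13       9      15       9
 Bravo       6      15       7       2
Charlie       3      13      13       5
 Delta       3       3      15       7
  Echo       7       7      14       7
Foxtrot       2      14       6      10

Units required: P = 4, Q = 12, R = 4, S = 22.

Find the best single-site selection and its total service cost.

With exactly 1 open, each tenant uses its cheapest among the chosen.
{Delta}: P→Delta 3·4=12, Q→Delta 3·12=36, R→Delta 15·4=60, S→Delta 7·22=154. Service cost 262.
{Bravo}: service cost 276
{Echo}: service cost 322
Among all 6 size-1 choices, {Delta} is lowest.

Choose Delta only; total service cost 262.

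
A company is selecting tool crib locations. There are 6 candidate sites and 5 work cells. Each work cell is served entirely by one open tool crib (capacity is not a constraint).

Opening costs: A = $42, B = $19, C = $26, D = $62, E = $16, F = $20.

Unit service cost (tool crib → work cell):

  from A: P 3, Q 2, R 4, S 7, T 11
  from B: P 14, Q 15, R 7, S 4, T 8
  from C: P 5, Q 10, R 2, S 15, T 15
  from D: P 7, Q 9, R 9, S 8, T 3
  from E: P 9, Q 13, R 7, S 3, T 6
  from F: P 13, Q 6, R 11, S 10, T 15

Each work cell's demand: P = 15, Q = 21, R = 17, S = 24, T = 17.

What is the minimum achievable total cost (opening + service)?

Minimum total cost: 379

For any fixed open set, each work cell goes to its cheapest open site; total = fixed + service.
{A, C, E}: P→A 3·15=45, Q→A 2·21=42, R→C 2·17=34, S→E 3·24=72, T→E 6·17=102. Service 295; fixed 84; total 379.
{A, E}: service 329 + fixed 58 = 387
{A, C, D, E}: service 244 + fixed 146 = 390
{A, B, C, D, E, F}: service 244 + fixed 185 = 429
No other subset beats 379.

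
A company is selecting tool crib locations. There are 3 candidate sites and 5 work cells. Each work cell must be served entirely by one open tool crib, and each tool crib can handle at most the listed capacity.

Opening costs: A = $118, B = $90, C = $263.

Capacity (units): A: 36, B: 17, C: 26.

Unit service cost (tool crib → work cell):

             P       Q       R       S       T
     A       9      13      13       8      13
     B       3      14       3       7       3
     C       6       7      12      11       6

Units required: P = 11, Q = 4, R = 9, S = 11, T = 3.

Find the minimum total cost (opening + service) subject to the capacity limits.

Open {A, B}: P→A 9·11=99, Q→A 13·4=52, R→B 3·9=27, S→A 8·11=88, T→B 3·3=9.
Loads: A carries 26/36, B carries 12/17. Service 275; fixed 208; total 483.
Next best feasible plan costs 487.

Minimum total cost: 483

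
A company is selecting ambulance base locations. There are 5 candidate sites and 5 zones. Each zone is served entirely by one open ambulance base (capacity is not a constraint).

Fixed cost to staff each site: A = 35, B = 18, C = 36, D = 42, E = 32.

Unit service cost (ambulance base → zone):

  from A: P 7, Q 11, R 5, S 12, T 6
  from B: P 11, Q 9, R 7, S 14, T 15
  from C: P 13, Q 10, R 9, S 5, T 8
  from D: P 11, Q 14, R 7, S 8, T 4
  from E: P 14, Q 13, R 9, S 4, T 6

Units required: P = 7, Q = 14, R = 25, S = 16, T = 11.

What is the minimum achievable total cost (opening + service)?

For any fixed open set, each zone goes to its cheapest open site; total = fixed + service.
{A, B, E}: P→A 7·7=49, Q→B 9·14=126, R→A 5·25=125, S→E 4·16=64, T→A 6·11=66. Service 430; fixed 85; total 515.
{A, E}: P→A 7·7=49, Q→A 11·14=154, R→A 5·25=125, S→E 4·16=64, T→A 6·11=66. Service 458; fixed 67; total 525.
{A, C}: service 460 + fixed 71 = 531
{A, B, C, D, E}: service 408 + fixed 163 = 571
No other subset beats 515.

Minimum total cost: 515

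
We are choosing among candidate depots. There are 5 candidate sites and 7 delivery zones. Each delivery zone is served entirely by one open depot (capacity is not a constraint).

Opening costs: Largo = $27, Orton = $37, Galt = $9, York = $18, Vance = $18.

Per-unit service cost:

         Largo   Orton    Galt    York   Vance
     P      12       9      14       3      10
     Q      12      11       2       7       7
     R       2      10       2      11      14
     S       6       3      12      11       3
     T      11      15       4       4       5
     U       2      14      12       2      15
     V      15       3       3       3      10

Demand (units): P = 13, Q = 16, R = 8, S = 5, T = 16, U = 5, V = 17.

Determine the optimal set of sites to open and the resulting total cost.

For any fixed open set, each delivery zone goes to its cheapest open site; total = fixed + service.
{Galt, York, Vance}: P→York 3·13=39, Q→Galt 2·16=32, R→Galt 2·8=16, S→Vance 3·5=15, T→Galt 4·16=64, U→York 2·5=10, V→Galt 3·17=51. Service 227; fixed 45; total 272.
{Orton, Galt, York}: service 227 + fixed 64 = 291
{Galt, York}: service 267 + fixed 27 = 294
{Largo, Orton, Galt, York, Vance}: P→York 3·13=39, Q→Galt 2·16=32, R→Largo 2·8=16, S→Orton 3·5=15, T→Galt 4·16=64, U→Largo 2·5=10, V→Orton 3·17=51. Service 227; fixed 109; total 336.
No other subset beats 272.

Open Galt, York and Vance; minimum total cost 272.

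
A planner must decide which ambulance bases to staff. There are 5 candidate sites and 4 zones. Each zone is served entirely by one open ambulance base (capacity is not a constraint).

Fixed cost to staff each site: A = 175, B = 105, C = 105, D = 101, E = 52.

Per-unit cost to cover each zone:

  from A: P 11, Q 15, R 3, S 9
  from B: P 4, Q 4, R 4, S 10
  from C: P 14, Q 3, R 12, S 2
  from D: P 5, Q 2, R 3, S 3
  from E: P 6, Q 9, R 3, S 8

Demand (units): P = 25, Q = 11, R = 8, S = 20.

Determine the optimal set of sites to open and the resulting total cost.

Open D only; minimum total cost 332.

For any fixed open set, each zone goes to its cheapest open site; total = fixed + service.
{D}: P→D 5·25=125, Q→D 2·11=22, R→D 3·8=24, S→D 3·20=60. Service 231; fixed 101; total 332.
{D, E}: service 231 + fixed 153 = 384
{C, E}: service 247 + fixed 157 = 404
{A, B, C, D, E}: service 186 + fixed 538 = 724
No other subset beats 332.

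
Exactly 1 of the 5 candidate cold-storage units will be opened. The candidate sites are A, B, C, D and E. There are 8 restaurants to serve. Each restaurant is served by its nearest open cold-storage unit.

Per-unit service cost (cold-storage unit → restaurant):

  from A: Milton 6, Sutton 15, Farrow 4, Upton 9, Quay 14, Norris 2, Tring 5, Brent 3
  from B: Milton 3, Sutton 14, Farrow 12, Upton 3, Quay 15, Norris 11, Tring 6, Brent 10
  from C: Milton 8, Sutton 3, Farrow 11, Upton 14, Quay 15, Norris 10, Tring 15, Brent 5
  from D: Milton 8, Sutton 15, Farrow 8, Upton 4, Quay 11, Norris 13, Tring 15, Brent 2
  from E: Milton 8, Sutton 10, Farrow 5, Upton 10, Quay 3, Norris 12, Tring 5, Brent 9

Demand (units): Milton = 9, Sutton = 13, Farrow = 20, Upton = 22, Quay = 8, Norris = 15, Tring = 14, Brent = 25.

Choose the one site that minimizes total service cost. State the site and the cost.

Choose A only; total service cost 814.

With exactly 1 open, each restaurant uses its cheapest among the chosen.
{A}: Milton→A 6·9=54, Sutton→A 15·13=195, Farrow→A 4·20=80, Upton→A 9·22=198, Quay→A 14·8=112, Norris→A 2·15=30, Tring→A 5·14=70, Brent→A 3·25=75. Service cost 814.
{E}: service cost 1021
{D}: service cost 1058
Among all 5 size-1 choices, {A} is lowest.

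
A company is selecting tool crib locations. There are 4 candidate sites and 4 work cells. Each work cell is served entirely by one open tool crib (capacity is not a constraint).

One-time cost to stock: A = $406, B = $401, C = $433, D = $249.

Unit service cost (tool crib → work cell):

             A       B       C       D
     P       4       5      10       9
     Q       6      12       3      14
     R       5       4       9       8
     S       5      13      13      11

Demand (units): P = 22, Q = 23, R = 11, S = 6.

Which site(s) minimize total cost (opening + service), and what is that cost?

For any fixed open set, each work cell goes to its cheapest open site; total = fixed + service.
{A}: P→A 4·22=88, Q→A 6·23=138, R→A 5·11=55, S→A 5·6=30. Service 311; fixed 406; total 717.
{C}: P→C 10·22=220, Q→C 3·23=69, R→C 9·11=99, S→C 13·6=78. Service 466; fixed 433; total 899.
{B}: P→B 5·22=110, Q→B 12·23=276, R→B 4·11=44, S→B 13·6=78. Service 508; fixed 401; total 909.
{A, B, C, D}: P→A 4·22=88, Q→C 3·23=69, R→B 4·11=44, S→A 5·6=30. Service 231; fixed 1489; total 1720.
No other subset beats 717.

Open A only; minimum total cost 717.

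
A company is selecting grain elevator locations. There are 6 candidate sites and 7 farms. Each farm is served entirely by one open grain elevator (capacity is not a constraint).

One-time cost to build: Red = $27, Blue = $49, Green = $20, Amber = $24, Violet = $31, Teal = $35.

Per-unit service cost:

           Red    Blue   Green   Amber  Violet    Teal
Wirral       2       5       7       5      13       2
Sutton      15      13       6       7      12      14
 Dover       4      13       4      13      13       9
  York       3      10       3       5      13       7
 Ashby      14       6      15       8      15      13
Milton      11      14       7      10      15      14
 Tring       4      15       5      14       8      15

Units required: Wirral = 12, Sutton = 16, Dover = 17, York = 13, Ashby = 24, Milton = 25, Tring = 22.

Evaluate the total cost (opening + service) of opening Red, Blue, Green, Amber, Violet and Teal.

Each farm is assigned to its cheapest site among the open ones.
{Red, Blue, Green, Amber, Violet, Teal}: Wirral→Red 2·12=24, Sutton→Green 6·16=96, Dover→Red 4·17=68, York→Red 3·13=39, Ashby→Blue 6·24=144, Milton→Green 7·25=175, Tring→Red 4·22=88. Service 634; fixed 186; total 820.

Total cost: 820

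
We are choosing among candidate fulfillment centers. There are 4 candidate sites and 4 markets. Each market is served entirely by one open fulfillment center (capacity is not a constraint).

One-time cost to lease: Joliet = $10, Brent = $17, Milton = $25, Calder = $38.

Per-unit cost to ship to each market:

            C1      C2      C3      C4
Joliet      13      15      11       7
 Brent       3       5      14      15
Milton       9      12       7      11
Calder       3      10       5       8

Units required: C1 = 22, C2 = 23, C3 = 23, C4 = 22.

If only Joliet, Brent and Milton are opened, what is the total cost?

Each market is assigned to its cheapest site among the open ones.
{Joliet, Brent, Milton}: C1→Brent 3·22=66, C2→Brent 5·23=115, C3→Milton 7·23=161, C4→Joliet 7·22=154. Service 496; fixed 52; total 548.

Total cost: 548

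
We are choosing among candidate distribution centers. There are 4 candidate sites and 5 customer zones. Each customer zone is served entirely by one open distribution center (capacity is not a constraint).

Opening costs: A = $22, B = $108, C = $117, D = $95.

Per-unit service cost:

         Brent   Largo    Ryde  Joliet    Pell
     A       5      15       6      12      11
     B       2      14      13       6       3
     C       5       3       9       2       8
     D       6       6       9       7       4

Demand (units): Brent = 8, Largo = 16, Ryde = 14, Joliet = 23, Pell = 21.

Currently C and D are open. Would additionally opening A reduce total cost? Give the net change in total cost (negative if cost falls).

Current service cost with {C, D}: 344.
Adding A: each customer zone re-picks its cheapest; new service cost 302, saving 42.
Extra fixed cost: 22. Net change = 22 − 42 = -20.
(Totals: 556 → 536.)

Yes — net change −20 (cost falls by 20).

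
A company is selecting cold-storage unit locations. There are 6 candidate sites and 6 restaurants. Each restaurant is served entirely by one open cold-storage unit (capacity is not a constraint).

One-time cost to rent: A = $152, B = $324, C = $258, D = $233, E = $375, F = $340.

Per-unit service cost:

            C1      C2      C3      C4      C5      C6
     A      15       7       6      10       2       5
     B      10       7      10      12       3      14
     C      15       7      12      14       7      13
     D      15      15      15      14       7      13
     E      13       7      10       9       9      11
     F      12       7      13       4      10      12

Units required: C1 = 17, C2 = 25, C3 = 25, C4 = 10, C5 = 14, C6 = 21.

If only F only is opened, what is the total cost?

Each restaurant is assigned to its cheapest site among the open ones.
{F}: C1→F 12·17=204, C2→F 7·25=175, C3→F 13·25=325, C4→F 4·10=40, C5→F 10·14=140, C6→F 12·21=252. Service 1136; fixed 340; total 1476.

Total cost: 1476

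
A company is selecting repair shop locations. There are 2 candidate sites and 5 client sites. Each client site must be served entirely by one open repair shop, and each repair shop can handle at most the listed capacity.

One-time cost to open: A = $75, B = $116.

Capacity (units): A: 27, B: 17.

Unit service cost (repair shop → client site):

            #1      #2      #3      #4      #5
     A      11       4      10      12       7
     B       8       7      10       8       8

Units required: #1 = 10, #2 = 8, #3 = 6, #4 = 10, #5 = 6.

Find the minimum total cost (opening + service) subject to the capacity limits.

Minimum total cost: 515

Open {A, B}: #1→A 11·10=110, #2→A 4·8=32, #3→B 10·6=60, #4→B 8·10=80, #5→A 7·6=42.
Loads: A carries 24/27, B carries 16/17. Service 324; fixed 191; total 515.
Next best feasible plan costs 521.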